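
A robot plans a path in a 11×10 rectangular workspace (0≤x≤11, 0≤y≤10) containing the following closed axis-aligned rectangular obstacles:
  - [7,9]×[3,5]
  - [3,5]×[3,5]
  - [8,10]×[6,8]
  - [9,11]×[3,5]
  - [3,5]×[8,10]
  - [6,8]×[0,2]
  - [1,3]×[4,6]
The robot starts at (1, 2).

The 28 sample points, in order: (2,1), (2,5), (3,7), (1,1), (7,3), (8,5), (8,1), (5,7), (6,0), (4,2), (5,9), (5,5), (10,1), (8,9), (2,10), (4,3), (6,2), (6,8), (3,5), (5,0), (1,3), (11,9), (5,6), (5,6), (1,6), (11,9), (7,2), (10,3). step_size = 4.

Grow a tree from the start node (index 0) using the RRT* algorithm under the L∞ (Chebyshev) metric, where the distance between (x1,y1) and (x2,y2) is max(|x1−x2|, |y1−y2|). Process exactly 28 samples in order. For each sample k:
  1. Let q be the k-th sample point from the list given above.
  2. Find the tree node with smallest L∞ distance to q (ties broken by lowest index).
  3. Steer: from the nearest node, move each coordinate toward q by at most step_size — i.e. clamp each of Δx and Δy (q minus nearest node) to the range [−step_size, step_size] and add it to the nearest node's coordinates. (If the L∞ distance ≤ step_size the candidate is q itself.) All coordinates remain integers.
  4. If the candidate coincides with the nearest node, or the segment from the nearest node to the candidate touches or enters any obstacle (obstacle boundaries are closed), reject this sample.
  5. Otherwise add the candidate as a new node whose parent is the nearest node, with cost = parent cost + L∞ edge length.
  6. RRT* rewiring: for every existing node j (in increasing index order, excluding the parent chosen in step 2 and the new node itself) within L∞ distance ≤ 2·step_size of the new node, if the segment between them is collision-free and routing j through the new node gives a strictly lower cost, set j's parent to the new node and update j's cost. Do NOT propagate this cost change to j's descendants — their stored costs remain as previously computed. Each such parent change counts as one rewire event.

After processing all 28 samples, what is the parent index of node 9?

Parent of node 9: 0

1. q=(2,1) nearest=0 d=1 new=(2,1) → add node 1 parent=0 cost=1
2. q=(2,5) nearest=0 d=3 new=(2,5) → blocked by [1,3]×[4,6], reject
3. q=(3,7) nearest=0 d=5 new=(3,6) → blocked by [1,3]×[4,6], reject
4. q=(1,1) nearest=0 d=1 new=(1,1) → add node 2 parent=0 cost=1
5. q=(7,3) nearest=1 d=5 new=(6,3) → add node 3 parent=1 cost=5
6. q=(8,5) nearest=3 d=2 new=(8,5) → blocked by [7,9]×[3,5], reject
7. q=(8,1) nearest=3 d=2 new=(8,1) → blocked by [6,8]×[0,2], reject
8. q=(5,7) nearest=3 d=4 new=(5,7) → add node 4 parent=3 cost=9
9. q=(6,0) nearest=3 d=3 new=(6,0) → blocked by [6,8]×[0,2], reject
10. q=(4,2) nearest=1 d=2 new=(4,2) → add node 5 parent=1 cost=3
11. q=(5,9) nearest=4 d=2 new=(5,9) → blocked by [3,5]×[8,10], reject
12. q=(5,5) nearest=3 d=2 new=(5,5) → blocked by [3,5]×[3,5], reject
13. q=(10,1) nearest=3 d=4 new=(10,1) → blocked by [6,8]×[0,2], reject
14. q=(8,9) nearest=4 d=3 new=(8,9) → add node 6 parent=4 cost=12
15. q=(2,10) nearest=4 d=3 new=(2,10) → blocked by [3,5]×[8,10], reject
16. q=(4,3) nearest=5 d=1 new=(4,3) → blocked by [3,5]×[3,5], reject
17. q=(6,2) nearest=3 d=1 new=(6,2) → blocked by [6,8]×[0,2], reject
18. q=(6,8) nearest=4 d=1 new=(6,8) → add node 7 parent=4 cost=10
19. q=(3,5) nearest=4 d=2 new=(3,5) → blocked by [3,5]×[3,5], reject
20. q=(5,0) nearest=5 d=2 new=(5,0) → add node 8 parent=5 cost=5
21. q=(1,3) nearest=0 d=1 new=(1,3) → add node 9 parent=0 cost=1
22. q=(11,9) nearest=6 d=3 new=(11,9) → add node 10 parent=6 cost=15
23. q=(5,6) nearest=4 d=1 new=(5,6) → add node 11 parent=4 cost=10
24. q=(5,6) nearest=11 d=0 → coincident, reject
25. q=(1,6) nearest=9 d=3 new=(1,6) → blocked by [1,3]×[4,6], reject
26. q=(11,9) nearest=10 d=0 → coincident, reject
27. q=(7,2) nearest=3 d=1 new=(7,2) → blocked by [6,8]×[0,2], reject
28. q=(10,3) nearest=3 d=4 new=(10,3) → blocked by [7,9]×[3,5], reject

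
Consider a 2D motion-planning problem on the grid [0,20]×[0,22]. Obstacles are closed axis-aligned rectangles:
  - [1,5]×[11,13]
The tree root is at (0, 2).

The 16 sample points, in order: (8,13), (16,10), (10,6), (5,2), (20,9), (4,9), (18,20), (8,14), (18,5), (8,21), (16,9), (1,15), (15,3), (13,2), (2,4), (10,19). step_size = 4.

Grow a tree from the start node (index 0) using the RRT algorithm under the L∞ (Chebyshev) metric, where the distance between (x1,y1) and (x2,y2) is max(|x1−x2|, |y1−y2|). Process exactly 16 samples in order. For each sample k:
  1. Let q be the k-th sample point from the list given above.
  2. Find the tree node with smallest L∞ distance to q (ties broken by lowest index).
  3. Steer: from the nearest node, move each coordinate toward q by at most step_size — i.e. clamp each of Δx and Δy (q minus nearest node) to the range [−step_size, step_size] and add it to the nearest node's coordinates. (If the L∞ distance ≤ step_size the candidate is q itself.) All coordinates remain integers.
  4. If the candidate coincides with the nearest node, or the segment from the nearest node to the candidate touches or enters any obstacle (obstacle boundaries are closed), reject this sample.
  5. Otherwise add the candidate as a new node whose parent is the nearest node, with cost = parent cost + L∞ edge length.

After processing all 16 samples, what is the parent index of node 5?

1. q=(8,13) nearest=0 d=11 new=(4,6) → add node 1 parent=0 cost=4
2. q=(16,10) nearest=1 d=12 new=(8,10) → add node 2 parent=1 cost=8
3. q=(10,6) nearest=2 d=4 new=(10,6) → add node 3 parent=2 cost=12
4. q=(5,2) nearest=1 d=4 new=(5,2) → add node 4 parent=1 cost=8
5. q=(20,9) nearest=3 d=10 new=(14,9) → add node 5 parent=3 cost=16
6. q=(4,9) nearest=1 d=3 new=(4,9) → add node 6 parent=1 cost=7
7. q=(18,20) nearest=2 d=10 new=(12,14) → add node 7 parent=2 cost=12
8. q=(8,14) nearest=2 d=4 new=(8,14) → add node 8 parent=2 cost=12
9. q=(18,5) nearest=5 d=4 new=(18,5) → add node 9 parent=5 cost=20
10. q=(8,21) nearest=7 d=7 new=(8,18) → add node 10 parent=7 cost=16
11. q=(16,9) nearest=5 d=2 new=(16,9) → add node 11 parent=5 cost=18
12. q=(1,15) nearest=6 d=6 new=(1,13) → blocked by [1,5]×[11,13], reject
13. q=(15,3) nearest=9 d=3 new=(15,3) → add node 12 parent=9 cost=23
14. q=(13,2) nearest=12 d=2 new=(13,2) → add node 13 parent=12 cost=25
15. q=(2,4) nearest=0 d=2 new=(2,4) → add node 14 parent=0 cost=2
16. q=(10,19) nearest=10 d=2 new=(10,19) → add node 15 parent=10 cost=18

Parent of node 5: 3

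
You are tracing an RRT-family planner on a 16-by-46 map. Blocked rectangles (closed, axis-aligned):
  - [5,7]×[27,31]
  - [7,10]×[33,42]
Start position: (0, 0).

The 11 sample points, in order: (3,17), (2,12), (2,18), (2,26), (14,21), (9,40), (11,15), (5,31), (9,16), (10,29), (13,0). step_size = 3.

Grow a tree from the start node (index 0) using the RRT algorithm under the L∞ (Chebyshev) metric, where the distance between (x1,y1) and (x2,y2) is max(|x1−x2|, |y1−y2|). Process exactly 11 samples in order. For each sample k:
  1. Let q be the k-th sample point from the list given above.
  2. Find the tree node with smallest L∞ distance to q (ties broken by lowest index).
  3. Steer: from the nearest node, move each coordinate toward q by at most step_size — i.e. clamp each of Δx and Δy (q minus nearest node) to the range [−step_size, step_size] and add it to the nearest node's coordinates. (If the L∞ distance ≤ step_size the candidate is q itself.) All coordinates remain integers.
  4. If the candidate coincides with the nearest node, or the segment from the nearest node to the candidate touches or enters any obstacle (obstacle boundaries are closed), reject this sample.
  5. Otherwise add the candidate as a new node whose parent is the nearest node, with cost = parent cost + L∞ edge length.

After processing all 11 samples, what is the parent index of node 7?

Parent of node 7: 5

1. q=(3,17) nearest=0 d=17 new=(3,3) → add node 1 parent=0 cost=3
2. q=(2,12) nearest=1 d=9 new=(2,6) → add node 2 parent=1 cost=6
3. q=(2,18) nearest=2 d=12 new=(2,9) → add node 3 parent=2 cost=9
4. q=(2,26) nearest=3 d=17 new=(2,12) → add node 4 parent=3 cost=12
5. q=(14,21) nearest=3 d=12 new=(5,12) → add node 5 parent=3 cost=12
6. q=(9,40) nearest=4 d=28 new=(5,15) → add node 6 parent=4 cost=15
7. q=(11,15) nearest=5 d=6 new=(8,15) → add node 7 parent=5 cost=15
8. q=(5,31) nearest=6 d=16 new=(5,18) → add node 8 parent=6 cost=18
9. q=(9,16) nearest=7 d=1 new=(9,16) → add node 9 parent=7 cost=16
10. q=(10,29) nearest=8 d=11 new=(8,21) → add node 10 parent=8 cost=21
11. q=(13,0) nearest=1 d=10 new=(6,0) → add node 11 parent=1 cost=6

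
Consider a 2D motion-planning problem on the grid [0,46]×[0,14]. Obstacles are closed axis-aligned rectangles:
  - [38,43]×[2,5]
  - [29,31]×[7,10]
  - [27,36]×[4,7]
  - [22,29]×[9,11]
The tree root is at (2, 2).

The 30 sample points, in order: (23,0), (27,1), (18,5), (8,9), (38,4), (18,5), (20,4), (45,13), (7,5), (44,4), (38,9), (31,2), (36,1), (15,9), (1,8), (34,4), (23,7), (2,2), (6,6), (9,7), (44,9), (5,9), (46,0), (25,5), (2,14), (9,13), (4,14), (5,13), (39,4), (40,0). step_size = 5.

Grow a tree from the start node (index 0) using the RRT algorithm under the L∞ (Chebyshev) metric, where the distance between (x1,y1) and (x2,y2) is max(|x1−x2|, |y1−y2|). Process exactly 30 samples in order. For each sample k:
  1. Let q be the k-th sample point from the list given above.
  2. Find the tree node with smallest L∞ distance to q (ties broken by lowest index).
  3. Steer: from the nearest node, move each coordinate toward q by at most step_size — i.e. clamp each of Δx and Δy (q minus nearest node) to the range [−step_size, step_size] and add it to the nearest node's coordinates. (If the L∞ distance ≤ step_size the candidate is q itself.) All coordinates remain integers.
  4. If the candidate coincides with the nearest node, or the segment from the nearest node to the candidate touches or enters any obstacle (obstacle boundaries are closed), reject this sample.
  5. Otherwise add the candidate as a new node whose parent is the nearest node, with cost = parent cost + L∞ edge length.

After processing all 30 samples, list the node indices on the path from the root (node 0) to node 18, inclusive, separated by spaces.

Path: 0 1 2 3 5 13 18

1. q=(23,0) nearest=0 d=21 new=(7,0) → add node 1 parent=0 cost=5
2. q=(27,1) nearest=1 d=20 new=(12,1) → add node 2 parent=1 cost=10
3. q=(18,5) nearest=2 d=6 new=(17,5) → add node 3 parent=2 cost=15
4. q=(8,9) nearest=0 d=7 new=(7,7) → add node 4 parent=0 cost=5
5. q=(38,4) nearest=3 d=21 new=(22,4) → add node 5 parent=3 cost=20
6. q=(18,5) nearest=3 d=1 new=(18,5) → add node 6 parent=3 cost=16
7. q=(20,4) nearest=5 d=2 new=(20,4) → add node 7 parent=5 cost=22
8. q=(45,13) nearest=5 d=23 new=(27,9) → blocked by [22,29]×[9,11], reject
9. q=(7,5) nearest=4 d=2 new=(7,5) → add node 8 parent=4 cost=7
10. q=(44,4) nearest=5 d=22 new=(27,4) → blocked by [27,36]×[4,7], reject
11. q=(38,9) nearest=5 d=16 new=(27,9) → blocked by [22,29]×[9,11], reject
12. q=(31,2) nearest=5 d=9 new=(27,2) → add node 9 parent=5 cost=25
13. q=(36,1) nearest=9 d=9 new=(32,1) → add node 10 parent=9 cost=30
14. q=(15,9) nearest=3 d=4 new=(15,9) → add node 11 parent=3 cost=19
15. q=(1,8) nearest=0 d=6 new=(1,7) → add node 12 parent=0 cost=5
16. q=(34,4) nearest=10 d=3 new=(34,4) → blocked by [27,36]×[4,7], reject
17. q=(23,7) nearest=5 d=3 new=(23,7) → add node 13 parent=5 cost=23
18. q=(2,2) nearest=0 d=0 → coincident, reject
19. q=(6,6) nearest=4 d=1 new=(6,6) → add node 14 parent=4 cost=6
20. q=(9,7) nearest=4 d=2 new=(9,7) → add node 15 parent=4 cost=7
21. q=(44,9) nearest=10 d=12 new=(37,6) → blocked by [27,36]×[4,7], reject
22. q=(5,9) nearest=4 d=2 new=(5,9) → add node 16 parent=4 cost=7
23. q=(46,0) nearest=10 d=14 new=(37,0) → add node 17 parent=10 cost=35
24. q=(25,5) nearest=13 d=2 new=(25,5) → add node 18 parent=13 cost=25
25. q=(2,14) nearest=16 d=5 new=(2,14) → add node 19 parent=16 cost=12
26. q=(9,13) nearest=16 d=4 new=(9,13) → add node 20 parent=16 cost=11
27. q=(4,14) nearest=19 d=2 new=(4,14) → add node 21 parent=19 cost=14
28. q=(5,13) nearest=21 d=1 new=(5,13) → add node 22 parent=21 cost=15
29. q=(39,4) nearest=17 d=4 new=(39,4) → blocked by [38,43]×[2,5], reject
30. q=(40,0) nearest=17 d=3 new=(40,0) → add node 23 parent=17 cost=38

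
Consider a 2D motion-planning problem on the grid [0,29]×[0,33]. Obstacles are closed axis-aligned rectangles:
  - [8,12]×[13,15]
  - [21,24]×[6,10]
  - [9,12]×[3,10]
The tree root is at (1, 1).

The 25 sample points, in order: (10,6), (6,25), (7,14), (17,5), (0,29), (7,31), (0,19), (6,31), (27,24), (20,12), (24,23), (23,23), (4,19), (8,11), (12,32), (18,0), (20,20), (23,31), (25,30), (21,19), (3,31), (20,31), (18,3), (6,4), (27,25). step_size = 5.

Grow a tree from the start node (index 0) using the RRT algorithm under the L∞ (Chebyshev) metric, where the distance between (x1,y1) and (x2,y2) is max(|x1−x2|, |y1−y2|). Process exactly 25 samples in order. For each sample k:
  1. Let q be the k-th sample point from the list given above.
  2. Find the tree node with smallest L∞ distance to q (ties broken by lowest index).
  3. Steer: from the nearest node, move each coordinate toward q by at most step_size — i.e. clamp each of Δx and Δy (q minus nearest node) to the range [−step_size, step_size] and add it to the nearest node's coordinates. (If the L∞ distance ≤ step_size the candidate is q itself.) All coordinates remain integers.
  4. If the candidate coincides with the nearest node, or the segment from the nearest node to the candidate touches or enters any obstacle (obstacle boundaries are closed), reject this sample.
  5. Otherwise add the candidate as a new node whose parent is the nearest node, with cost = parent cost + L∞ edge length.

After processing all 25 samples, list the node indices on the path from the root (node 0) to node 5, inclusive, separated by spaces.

1. q=(10,6) nearest=0 d=9 new=(6,6) → add node 1 parent=0 cost=5
2. q=(6,25) nearest=1 d=19 new=(6,11) → add node 2 parent=1 cost=10
3. q=(7,14) nearest=2 d=3 new=(7,14) → add node 3 parent=2 cost=13
4. q=(17,5) nearest=3 d=10 new=(12,9) → blocked by [8,12]×[13,15], reject
5. q=(0,29) nearest=3 d=15 new=(2,19) → add node 4 parent=3 cost=18
6. q=(7,31) nearest=4 d=12 new=(7,24) → add node 5 parent=4 cost=23
7. q=(0,19) nearest=4 d=2 new=(0,19) → add node 6 parent=4 cost=20
8. q=(6,31) nearest=5 d=7 new=(6,29) → add node 7 parent=5 cost=28
9. q=(27,24) nearest=3 d=20 new=(12,19) → blocked by [8,12]×[13,15], reject
10. q=(20,12) nearest=3 d=13 new=(12,12) → blocked by [8,12]×[13,15], reject
11. q=(24,23) nearest=3 d=17 new=(12,19) → blocked by [8,12]×[13,15], reject
12. q=(23,23) nearest=3 d=16 new=(12,19) → blocked by [8,12]×[13,15], reject
13. q=(4,19) nearest=4 d=2 new=(4,19) → add node 8 parent=4 cost=20
14. q=(8,11) nearest=2 d=2 new=(8,11) → add node 9 parent=2 cost=12
15. q=(12,32) nearest=7 d=6 new=(11,32) → add node 10 parent=7 cost=33
16. q=(18,0) nearest=9 d=11 new=(13,6) → blocked by [9,12]×[3,10], reject
17. q=(20,20) nearest=9 d=12 new=(13,16) → blocked by [8,12]×[13,15], reject
18. q=(23,31) nearest=10 d=12 new=(16,31) → add node 11 parent=10 cost=38
19. q=(25,30) nearest=11 d=9 new=(21,30) → add node 12 parent=11 cost=43
20. q=(21,19) nearest=12 d=11 new=(21,25) → add node 13 parent=12 cost=48
21. q=(3,31) nearest=7 d=3 new=(3,31) → add node 14 parent=7 cost=31
22. q=(20,31) nearest=12 d=1 new=(20,31) → add node 15 parent=12 cost=44
23. q=(18,3) nearest=9 d=10 new=(13,6) → blocked by [9,12]×[3,10], reject
24. q=(6,4) nearest=1 d=2 new=(6,4) → add node 16 parent=1 cost=7
25. q=(27,25) nearest=12 d=6 new=(26,25) → add node 17 parent=12 cost=48

Path: 0 1 2 3 4 5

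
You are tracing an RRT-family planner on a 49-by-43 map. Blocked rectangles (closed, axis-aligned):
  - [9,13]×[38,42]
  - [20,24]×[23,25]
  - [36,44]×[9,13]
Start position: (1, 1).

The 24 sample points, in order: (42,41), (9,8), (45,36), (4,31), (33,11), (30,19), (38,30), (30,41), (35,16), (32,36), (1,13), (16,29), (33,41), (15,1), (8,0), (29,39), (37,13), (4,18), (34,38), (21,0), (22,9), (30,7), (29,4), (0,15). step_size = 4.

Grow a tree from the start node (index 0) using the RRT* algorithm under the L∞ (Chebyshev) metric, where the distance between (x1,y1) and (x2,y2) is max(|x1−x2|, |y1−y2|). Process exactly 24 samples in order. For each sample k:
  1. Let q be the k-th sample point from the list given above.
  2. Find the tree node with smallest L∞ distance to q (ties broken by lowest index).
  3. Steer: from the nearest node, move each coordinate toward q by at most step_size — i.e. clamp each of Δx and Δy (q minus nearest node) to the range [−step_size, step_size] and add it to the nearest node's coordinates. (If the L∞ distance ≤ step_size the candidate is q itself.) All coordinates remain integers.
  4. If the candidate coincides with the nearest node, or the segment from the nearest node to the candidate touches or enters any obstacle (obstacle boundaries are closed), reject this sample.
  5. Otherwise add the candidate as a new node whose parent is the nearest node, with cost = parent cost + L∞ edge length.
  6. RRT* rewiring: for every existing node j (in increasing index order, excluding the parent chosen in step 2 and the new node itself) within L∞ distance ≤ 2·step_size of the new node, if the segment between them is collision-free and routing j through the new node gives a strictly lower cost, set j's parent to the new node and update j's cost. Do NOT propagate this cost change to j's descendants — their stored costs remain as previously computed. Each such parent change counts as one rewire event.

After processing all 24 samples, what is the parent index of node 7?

1. q=(42,41) nearest=0 d=41 new=(5,5) → add node 1 parent=0 cost=4
2. q=(9,8) nearest=1 d=4 new=(9,8) → add node 2 parent=1 cost=8
3. q=(45,36) nearest=2 d=36 new=(13,12) → add node 3 parent=2 cost=12
4. q=(4,31) nearest=3 d=19 new=(9,16) → add node 4 parent=3 cost=16
5. q=(33,11) nearest=3 d=20 new=(17,11) → add node 5 parent=3 cost=16
6. q=(30,19) nearest=5 d=13 new=(21,15) → add node 6 parent=5 cost=20
7. q=(38,30) nearest=6 d=17 new=(25,19) → add node 7 parent=6 cost=24
8. q=(30,41) nearest=7 d=22 new=(29,23) → add node 8 parent=7 cost=28
9. q=(35,16) nearest=8 d=7 new=(33,19) → add node 9 parent=8 cost=32
10. q=(32,36) nearest=8 d=13 new=(32,27) → add node 10 parent=8 cost=32
11. q=(1,13) nearest=1 d=8 new=(1,9) → add node 11 parent=1 cost=8
12. q=(16,29) nearest=7 d=10 new=(21,23) → blocked by [20,24]×[23,25], reject
13. q=(33,41) nearest=10 d=14 new=(33,31) → add node 12 parent=10 cost=36
14. q=(15,1) nearest=2 d=7 new=(13,4) → add node 13 parent=2 cost=12
15. q=(8,0) nearest=1 d=5 new=(8,1) → add node 14 parent=1 cost=8
16. q=(29,39) nearest=12 d=8 new=(29,35) → add node 15 parent=12 cost=40
17. q=(37,13) nearest=9 d=6 new=(37,15) → add node 16 parent=9 cost=36
18. q=(4,18) nearest=4 d=5 new=(5,18) → add node 17 parent=4 cost=20
19. q=(34,38) nearest=15 d=5 new=(33,38) → add node 18 parent=15 cost=44
20. q=(21,0) nearest=13 d=8 new=(17,0) → add node 19 parent=13 cost=16
21. q=(22,9) nearest=5 d=5 new=(21,9) → add node 20 parent=5 cost=20
22. q=(30,7) nearest=16 d=8 new=(33,11) → add node 21 parent=16 cost=40
23. q=(29,4) nearest=21 d=7 new=(29,7) → add node 22 parent=21 cost=44
24. q=(0,15) nearest=17 d=5 new=(1,15) → add node 23 parent=17 cost=24

Parent of node 7: 6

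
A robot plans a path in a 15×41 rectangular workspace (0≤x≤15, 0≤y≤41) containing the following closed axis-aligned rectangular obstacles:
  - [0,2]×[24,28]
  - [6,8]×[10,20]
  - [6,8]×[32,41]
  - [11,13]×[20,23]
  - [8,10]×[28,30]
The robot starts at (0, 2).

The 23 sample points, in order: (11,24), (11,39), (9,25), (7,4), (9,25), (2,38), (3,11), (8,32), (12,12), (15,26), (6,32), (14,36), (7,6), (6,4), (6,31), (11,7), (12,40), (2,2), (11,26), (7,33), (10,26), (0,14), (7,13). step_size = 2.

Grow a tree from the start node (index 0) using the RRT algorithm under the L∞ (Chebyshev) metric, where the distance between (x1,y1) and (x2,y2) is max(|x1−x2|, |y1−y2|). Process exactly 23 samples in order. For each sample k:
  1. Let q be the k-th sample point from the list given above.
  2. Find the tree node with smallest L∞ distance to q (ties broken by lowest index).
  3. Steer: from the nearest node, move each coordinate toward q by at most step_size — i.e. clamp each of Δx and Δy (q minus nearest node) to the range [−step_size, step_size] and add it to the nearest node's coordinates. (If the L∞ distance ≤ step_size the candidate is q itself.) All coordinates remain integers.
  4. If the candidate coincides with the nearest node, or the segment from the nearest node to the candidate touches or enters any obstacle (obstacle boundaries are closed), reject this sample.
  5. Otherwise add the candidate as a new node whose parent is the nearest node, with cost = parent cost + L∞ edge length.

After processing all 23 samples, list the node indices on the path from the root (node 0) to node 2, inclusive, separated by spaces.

Path: 0 1 2

1. q=(11,24) nearest=0 d=22 new=(2,4) → add node 1 parent=0 cost=2
2. q=(11,39) nearest=1 d=35 new=(4,6) → add node 2 parent=1 cost=4
3. q=(9,25) nearest=2 d=19 new=(6,8) → add node 3 parent=2 cost=6
4. q=(7,4) nearest=2 d=3 new=(6,4) → add node 4 parent=2 cost=6
5. q=(9,25) nearest=3 d=17 new=(8,10) → blocked by [6,8]×[10,20], reject
6. q=(2,38) nearest=3 d=30 new=(4,10) → add node 5 parent=3 cost=8
7. q=(3,11) nearest=5 d=1 new=(3,11) → add node 6 parent=5 cost=9
8. q=(8,32) nearest=6 d=21 new=(5,13) → add node 7 parent=6 cost=11
9. q=(12,12) nearest=3 d=6 new=(8,10) → blocked by [6,8]×[10,20], reject
10. q=(15,26) nearest=7 d=13 new=(7,15) → blocked by [6,8]×[10,20], reject
11. q=(6,32) nearest=7 d=19 new=(6,15) → blocked by [6,8]×[10,20], reject
12. q=(14,36) nearest=7 d=23 new=(7,15) → blocked by [6,8]×[10,20], reject
13. q=(7,6) nearest=3 d=2 new=(7,6) → add node 8 parent=3 cost=8
14. q=(6,4) nearest=4 d=0 → coincident, reject
15. q=(6,31) nearest=7 d=18 new=(6,15) → blocked by [6,8]×[10,20], reject
16. q=(11,7) nearest=8 d=4 new=(9,7) → add node 9 parent=8 cost=10
17. q=(12,40) nearest=7 d=27 new=(7,15) → blocked by [6,8]×[10,20], reject
18. q=(2,2) nearest=0 d=2 new=(2,2) → add node 10 parent=0 cost=2
19. q=(11,26) nearest=7 d=13 new=(7,15) → blocked by [6,8]×[10,20], reject
20. q=(7,33) nearest=7 d=20 new=(7,15) → blocked by [6,8]×[10,20], reject
21. q=(10,26) nearest=7 d=13 new=(7,15) → blocked by [6,8]×[10,20], reject
22. q=(0,14) nearest=6 d=3 new=(1,13) → add node 11 parent=6 cost=11
23. q=(7,13) nearest=7 d=2 new=(7,13) → blocked by [6,8]×[10,20], reject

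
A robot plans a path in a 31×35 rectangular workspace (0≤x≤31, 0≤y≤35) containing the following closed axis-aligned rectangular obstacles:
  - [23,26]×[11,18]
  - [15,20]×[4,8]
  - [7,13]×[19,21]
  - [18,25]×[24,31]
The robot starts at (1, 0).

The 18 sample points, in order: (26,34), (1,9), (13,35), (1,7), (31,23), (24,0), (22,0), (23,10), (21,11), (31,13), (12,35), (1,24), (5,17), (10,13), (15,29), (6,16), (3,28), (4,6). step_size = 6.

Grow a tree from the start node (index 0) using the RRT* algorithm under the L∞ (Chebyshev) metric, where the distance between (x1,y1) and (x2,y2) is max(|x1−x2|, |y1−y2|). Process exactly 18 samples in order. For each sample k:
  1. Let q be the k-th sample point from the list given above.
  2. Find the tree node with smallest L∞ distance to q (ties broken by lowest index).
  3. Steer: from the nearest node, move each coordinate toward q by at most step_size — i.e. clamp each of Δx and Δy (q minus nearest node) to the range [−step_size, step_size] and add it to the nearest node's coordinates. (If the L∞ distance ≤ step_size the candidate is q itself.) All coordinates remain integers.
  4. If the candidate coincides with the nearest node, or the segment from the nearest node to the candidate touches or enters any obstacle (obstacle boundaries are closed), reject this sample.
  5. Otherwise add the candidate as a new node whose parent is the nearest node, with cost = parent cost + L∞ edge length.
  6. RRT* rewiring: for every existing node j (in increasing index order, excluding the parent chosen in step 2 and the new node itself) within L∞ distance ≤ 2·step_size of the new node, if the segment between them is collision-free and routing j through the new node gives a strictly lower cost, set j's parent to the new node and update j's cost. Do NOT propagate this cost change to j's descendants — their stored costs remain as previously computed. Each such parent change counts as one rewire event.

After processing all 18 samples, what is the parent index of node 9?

1. q=(26,34) nearest=0 d=34 new=(7,6) → add node 1 parent=0 cost=6
2. q=(1,9) nearest=1 d=6 new=(1,9) → add node 2 parent=1 cost=12
3. q=(13,35) nearest=2 d=26 new=(7,15) → add node 3 parent=2 cost=18
4. q=(1,7) nearest=2 d=2 new=(1,7) → add node 4 parent=2 cost=14
5. q=(31,23) nearest=1 d=24 new=(13,12) → add node 5 parent=1 cost=12
6. q=(24,0) nearest=5 d=12 new=(19,6) → blocked by [15,20]×[4,8], reject
7. q=(22,0) nearest=5 d=12 new=(19,6) → blocked by [15,20]×[4,8], reject
8. q=(23,10) nearest=5 d=10 new=(19,10) → add node 6 parent=5 cost=18
9. q=(21,11) nearest=6 d=2 new=(21,11) → add node 7 parent=6 cost=20
10. q=(31,13) nearest=7 d=10 new=(27,13) → blocked by [23,26]×[11,18], reject
11. q=(12,35) nearest=3 d=20 new=(12,21) → blocked by [7,13]×[19,21], reject
12. q=(1,24) nearest=3 d=9 new=(1,21) → add node 8 parent=3 cost=24
13. q=(5,17) nearest=3 d=2 new=(5,17) → add node 9 parent=3 cost=20
14. q=(10,13) nearest=3 d=3 new=(10,13) → add node 10 parent=3 cost=21
15. q=(15,29) nearest=9 d=12 new=(11,23) → blocked by [7,13]×[19,21], reject
16. q=(6,16) nearest=3 d=1 new=(6,16) → add node 11 parent=3 cost=19
17. q=(3,28) nearest=8 d=7 new=(3,27) → add node 12 parent=8 cost=30
18. q=(4,6) nearest=1 d=3 new=(4,6) → add node 13 parent=1 cost=9; rewire 4→13 (12<14); rewire 10→13 (16<21)

Parent of node 9: 3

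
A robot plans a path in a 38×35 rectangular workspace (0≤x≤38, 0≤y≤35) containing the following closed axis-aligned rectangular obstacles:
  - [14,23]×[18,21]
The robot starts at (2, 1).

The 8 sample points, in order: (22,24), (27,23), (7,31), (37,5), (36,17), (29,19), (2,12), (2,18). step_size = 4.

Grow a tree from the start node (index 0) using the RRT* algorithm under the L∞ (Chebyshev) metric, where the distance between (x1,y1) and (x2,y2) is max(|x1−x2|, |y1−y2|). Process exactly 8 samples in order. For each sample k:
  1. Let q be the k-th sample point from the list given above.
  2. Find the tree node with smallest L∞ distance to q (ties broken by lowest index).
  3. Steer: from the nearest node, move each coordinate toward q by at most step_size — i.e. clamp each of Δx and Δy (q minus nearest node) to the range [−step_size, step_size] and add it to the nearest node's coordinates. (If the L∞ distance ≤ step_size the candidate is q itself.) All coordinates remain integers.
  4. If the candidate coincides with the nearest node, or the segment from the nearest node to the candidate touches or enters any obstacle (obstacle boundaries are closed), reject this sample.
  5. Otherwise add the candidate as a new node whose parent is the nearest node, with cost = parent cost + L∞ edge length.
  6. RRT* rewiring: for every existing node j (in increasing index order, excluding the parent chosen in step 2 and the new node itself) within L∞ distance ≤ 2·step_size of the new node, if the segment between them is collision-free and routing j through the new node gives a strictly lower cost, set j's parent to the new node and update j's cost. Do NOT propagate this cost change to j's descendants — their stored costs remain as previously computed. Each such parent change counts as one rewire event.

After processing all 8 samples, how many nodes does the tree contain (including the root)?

1. q=(22,24) nearest=0 d=23 new=(6,5) → add node 1 parent=0 cost=4
2. q=(27,23) nearest=1 d=21 new=(10,9) → add node 2 parent=1 cost=8
3. q=(7,31) nearest=2 d=22 new=(7,13) → add node 3 parent=2 cost=12
4. q=(37,5) nearest=2 d=27 new=(14,5) → add node 4 parent=2 cost=12
5. q=(36,17) nearest=4 d=22 new=(18,9) → add node 5 parent=4 cost=16
6. q=(29,19) nearest=5 d=11 new=(22,13) → add node 6 parent=5 cost=20
7. q=(2,12) nearest=3 d=5 new=(3,12) → add node 7 parent=3 cost=16
8. q=(2,18) nearest=3 d=5 new=(3,17) → add node 8 parent=3 cost=16

Node count: 9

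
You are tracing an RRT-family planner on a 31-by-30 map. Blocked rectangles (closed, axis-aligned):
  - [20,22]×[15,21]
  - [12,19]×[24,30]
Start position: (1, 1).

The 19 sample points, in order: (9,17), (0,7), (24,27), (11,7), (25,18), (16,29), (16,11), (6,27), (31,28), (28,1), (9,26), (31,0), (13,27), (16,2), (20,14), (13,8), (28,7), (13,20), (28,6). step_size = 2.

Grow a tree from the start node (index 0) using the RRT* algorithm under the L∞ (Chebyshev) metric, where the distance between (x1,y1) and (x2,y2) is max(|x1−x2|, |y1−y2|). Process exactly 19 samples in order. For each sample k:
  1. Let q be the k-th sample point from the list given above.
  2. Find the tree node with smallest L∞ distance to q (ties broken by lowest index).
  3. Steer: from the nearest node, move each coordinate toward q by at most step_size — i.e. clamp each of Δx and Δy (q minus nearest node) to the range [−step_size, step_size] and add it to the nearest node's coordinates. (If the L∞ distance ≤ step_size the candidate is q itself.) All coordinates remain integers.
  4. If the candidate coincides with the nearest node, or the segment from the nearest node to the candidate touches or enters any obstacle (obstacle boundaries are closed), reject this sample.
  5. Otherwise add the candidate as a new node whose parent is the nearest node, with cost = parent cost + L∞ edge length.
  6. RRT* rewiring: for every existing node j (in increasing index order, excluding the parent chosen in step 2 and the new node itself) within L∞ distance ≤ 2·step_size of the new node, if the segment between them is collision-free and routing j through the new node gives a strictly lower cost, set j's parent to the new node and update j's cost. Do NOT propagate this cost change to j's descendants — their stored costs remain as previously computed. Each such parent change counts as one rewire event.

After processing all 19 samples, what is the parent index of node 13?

Parent of node 13: 11

1. q=(9,17) nearest=0 d=16 new=(3,3) → add node 1 parent=0 cost=2
2. q=(0,7) nearest=1 d=4 new=(1,5) → add node 2 parent=1 cost=4
3. q=(24,27) nearest=2 d=23 new=(3,7) → add node 3 parent=2 cost=6
4. q=(11,7) nearest=1 d=8 new=(5,5) → add node 4 parent=1 cost=4
5. q=(25,18) nearest=4 d=20 new=(7,7) → add node 5 parent=4 cost=6
6. q=(16,29) nearest=3 d=22 new=(5,9) → add node 6 parent=3 cost=8
7. q=(16,11) nearest=5 d=9 new=(9,9) → add node 7 parent=5 cost=8
8. q=(6,27) nearest=6 d=18 new=(6,11) → add node 8 parent=6 cost=10
9. q=(31,28) nearest=7 d=22 new=(11,11) → add node 9 parent=7 cost=10
10. q=(28,1) nearest=9 d=17 new=(13,9) → add node 10 parent=9 cost=12
11. q=(9,26) nearest=8 d=15 new=(8,13) → add node 11 parent=8 cost=12
12. q=(31,0) nearest=10 d=18 new=(15,7) → add node 12 parent=10 cost=14
13. q=(13,27) nearest=11 d=14 new=(10,15) → add node 13 parent=11 cost=14
14. q=(16,2) nearest=12 d=5 new=(16,5) → add node 14 parent=12 cost=16
15. q=(20,14) nearest=10 d=7 new=(15,11) → add node 15 parent=10 cost=14
16. q=(13,8) nearest=10 d=1 new=(13,8) → add node 16 parent=10 cost=13
17. q=(28,7) nearest=14 d=12 new=(18,7) → add node 17 parent=14 cost=18
18. q=(13,20) nearest=13 d=5 new=(12,17) → add node 18 parent=13 cost=16
19. q=(28,6) nearest=17 d=10 new=(20,6) → add node 19 parent=17 cost=20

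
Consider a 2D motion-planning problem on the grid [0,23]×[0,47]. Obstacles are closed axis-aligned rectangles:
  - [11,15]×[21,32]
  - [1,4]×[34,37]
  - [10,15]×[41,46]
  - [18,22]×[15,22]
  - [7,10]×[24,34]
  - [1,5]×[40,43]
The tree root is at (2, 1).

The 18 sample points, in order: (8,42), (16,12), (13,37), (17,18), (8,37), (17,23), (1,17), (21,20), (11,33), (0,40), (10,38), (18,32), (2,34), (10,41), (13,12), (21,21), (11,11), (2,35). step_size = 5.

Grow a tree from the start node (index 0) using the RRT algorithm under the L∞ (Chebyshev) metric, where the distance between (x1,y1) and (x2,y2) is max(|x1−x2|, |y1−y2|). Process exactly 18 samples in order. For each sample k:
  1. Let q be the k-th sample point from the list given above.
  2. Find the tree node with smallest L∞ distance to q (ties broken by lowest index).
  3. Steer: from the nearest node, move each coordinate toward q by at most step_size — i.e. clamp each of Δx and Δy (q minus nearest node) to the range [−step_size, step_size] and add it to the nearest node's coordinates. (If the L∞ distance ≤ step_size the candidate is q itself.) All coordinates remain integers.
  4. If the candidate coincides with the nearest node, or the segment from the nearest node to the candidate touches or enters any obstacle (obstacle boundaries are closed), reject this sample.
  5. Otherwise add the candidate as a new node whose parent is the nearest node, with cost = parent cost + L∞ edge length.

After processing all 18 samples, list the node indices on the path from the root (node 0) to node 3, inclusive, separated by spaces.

Path: 0 1 2 3

1. q=(8,42) nearest=0 d=41 new=(7,6) → add node 1 parent=0 cost=5
2. q=(16,12) nearest=1 d=9 new=(12,11) → add node 2 parent=1 cost=10
3. q=(13,37) nearest=2 d=26 new=(13,16) → add node 3 parent=2 cost=15
4. q=(17,18) nearest=3 d=4 new=(17,18) → add node 4 parent=3 cost=19
5. q=(8,37) nearest=4 d=19 new=(12,23) → blocked by [11,15]×[21,32], reject
6. q=(17,23) nearest=4 d=5 new=(17,23) → add node 5 parent=4 cost=24
7. q=(1,17) nearest=1 d=11 new=(2,11) → add node 6 parent=1 cost=10
8. q=(21,20) nearest=4 d=4 new=(21,20) → blocked by [18,22]×[15,22], reject
9. q=(11,33) nearest=5 d=10 new=(12,28) → blocked by [11,15]×[21,32], reject
10. q=(0,40) nearest=5 d=17 new=(12,28) → blocked by [11,15]×[21,32], reject
11. q=(10,38) nearest=5 d=15 new=(12,28) → blocked by [11,15]×[21,32], reject
12. q=(18,32) nearest=5 d=9 new=(18,28) → add node 7 parent=5 cost=29
13. q=(2,34) nearest=5 d=15 new=(12,28) → blocked by [11,15]×[21,32], reject
14. q=(10,41) nearest=7 d=13 new=(13,33) → blocked by [11,15]×[21,32], reject
15. q=(13,12) nearest=2 d=1 new=(13,12) → add node 8 parent=2 cost=11
16. q=(21,21) nearest=4 d=4 new=(21,21) → blocked by [18,22]×[15,22], reject
17. q=(11,11) nearest=2 d=1 new=(11,11) → add node 9 parent=2 cost=11
18. q=(2,35) nearest=5 d=15 new=(12,28) → blocked by [11,15]×[21,32], reject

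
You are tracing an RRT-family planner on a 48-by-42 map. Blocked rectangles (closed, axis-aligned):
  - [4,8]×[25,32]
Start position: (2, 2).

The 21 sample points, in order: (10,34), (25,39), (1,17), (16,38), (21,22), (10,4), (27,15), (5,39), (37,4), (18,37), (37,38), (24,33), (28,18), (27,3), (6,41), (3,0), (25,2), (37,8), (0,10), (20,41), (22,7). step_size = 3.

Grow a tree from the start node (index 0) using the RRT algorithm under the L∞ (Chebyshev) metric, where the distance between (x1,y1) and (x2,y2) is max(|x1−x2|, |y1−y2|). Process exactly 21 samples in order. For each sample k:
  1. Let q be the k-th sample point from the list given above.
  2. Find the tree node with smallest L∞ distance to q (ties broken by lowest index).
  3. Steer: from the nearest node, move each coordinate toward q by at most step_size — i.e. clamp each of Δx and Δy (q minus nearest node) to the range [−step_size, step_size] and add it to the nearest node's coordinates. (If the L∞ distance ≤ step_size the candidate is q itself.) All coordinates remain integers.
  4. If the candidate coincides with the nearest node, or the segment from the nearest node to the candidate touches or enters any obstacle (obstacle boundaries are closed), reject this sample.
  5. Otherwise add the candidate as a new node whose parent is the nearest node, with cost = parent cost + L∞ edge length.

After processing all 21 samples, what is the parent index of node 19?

Parent of node 19: 1

1. q=(10,34) nearest=0 d=32 new=(5,5) → add node 1 parent=0 cost=3
2. q=(25,39) nearest=1 d=34 new=(8,8) → add node 2 parent=1 cost=6
3. q=(1,17) nearest=2 d=9 new=(5,11) → add node 3 parent=2 cost=9
4. q=(16,38) nearest=3 d=27 new=(8,14) → add node 4 parent=3 cost=12
5. q=(21,22) nearest=4 d=13 new=(11,17) → add node 5 parent=4 cost=15
6. q=(10,4) nearest=2 d=4 new=(10,5) → add node 6 parent=2 cost=9
7. q=(27,15) nearest=5 d=16 new=(14,15) → add node 7 parent=5 cost=18
8. q=(5,39) nearest=5 d=22 new=(8,20) → add node 8 parent=5 cost=18
9. q=(37,4) nearest=7 d=23 new=(17,12) → add node 9 parent=7 cost=21
10. q=(18,37) nearest=8 d=17 new=(11,23) → add node 10 parent=8 cost=21
11. q=(37,38) nearest=7 d=23 new=(17,18) → add node 11 parent=7 cost=21
12. q=(24,33) nearest=10 d=13 new=(14,26) → add node 12 parent=10 cost=24
13. q=(28,18) nearest=9 d=11 new=(20,15) → add node 13 parent=9 cost=24
14. q=(27,3) nearest=9 d=10 new=(20,9) → add node 14 parent=9 cost=24
15. q=(6,41) nearest=12 d=15 new=(11,29) → add node 15 parent=12 cost=27
16. q=(3,0) nearest=0 d=2 new=(3,0) → add node 16 parent=0 cost=2
17. q=(25,2) nearest=14 d=7 new=(23,6) → add node 17 parent=14 cost=27
18. q=(37,8) nearest=17 d=14 new=(26,8) → add node 18 parent=17 cost=30
19. q=(0,10) nearest=1 d=5 new=(2,8) → add node 19 parent=1 cost=6
20. q=(20,41) nearest=15 d=12 new=(14,32) → add node 20 parent=15 cost=30
21. q=(22,7) nearest=17 d=1 new=(22,7) → add node 21 parent=17 cost=28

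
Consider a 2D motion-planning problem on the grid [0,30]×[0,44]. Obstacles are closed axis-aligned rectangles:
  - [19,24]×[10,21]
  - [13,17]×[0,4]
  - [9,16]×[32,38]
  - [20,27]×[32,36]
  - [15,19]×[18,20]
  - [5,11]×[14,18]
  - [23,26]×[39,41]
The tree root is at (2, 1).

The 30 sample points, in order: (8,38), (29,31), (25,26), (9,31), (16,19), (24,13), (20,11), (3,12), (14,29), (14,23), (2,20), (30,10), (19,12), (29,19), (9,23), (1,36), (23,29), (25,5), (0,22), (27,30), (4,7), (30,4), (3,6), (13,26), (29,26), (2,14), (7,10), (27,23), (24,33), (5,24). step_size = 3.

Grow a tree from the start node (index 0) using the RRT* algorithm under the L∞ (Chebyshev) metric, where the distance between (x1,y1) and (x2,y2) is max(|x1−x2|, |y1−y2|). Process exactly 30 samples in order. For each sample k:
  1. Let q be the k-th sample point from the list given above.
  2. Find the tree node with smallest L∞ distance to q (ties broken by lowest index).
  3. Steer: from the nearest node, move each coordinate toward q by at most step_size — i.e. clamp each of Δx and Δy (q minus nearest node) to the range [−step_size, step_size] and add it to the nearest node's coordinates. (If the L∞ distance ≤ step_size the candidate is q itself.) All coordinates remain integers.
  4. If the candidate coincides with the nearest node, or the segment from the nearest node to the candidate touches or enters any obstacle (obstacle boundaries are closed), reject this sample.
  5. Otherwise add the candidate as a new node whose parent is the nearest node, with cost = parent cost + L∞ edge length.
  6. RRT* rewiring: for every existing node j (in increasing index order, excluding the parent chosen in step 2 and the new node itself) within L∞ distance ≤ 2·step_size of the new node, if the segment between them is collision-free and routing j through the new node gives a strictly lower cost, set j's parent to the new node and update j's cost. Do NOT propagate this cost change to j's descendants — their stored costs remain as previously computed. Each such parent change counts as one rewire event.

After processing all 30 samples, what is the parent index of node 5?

Parent of node 5: 3

1. q=(8,38) nearest=0 d=37 new=(5,4) → add node 1 parent=0 cost=3
2. q=(29,31) nearest=1 d=27 new=(8,7) → add node 2 parent=1 cost=6
3. q=(25,26) nearest=2 d=19 new=(11,10) → add node 3 parent=2 cost=9
4. q=(9,31) nearest=3 d=21 new=(9,13) → add node 4 parent=3 cost=12
5. q=(16,19) nearest=4 d=7 new=(12,16) → blocked by [5,11]×[14,18], reject
6. q=(24,13) nearest=3 d=13 new=(14,13) → add node 5 parent=3 cost=12
7. q=(20,11) nearest=5 d=6 new=(17,11) → add node 6 parent=5 cost=15
8. q=(3,12) nearest=2 d=5 new=(5,10) → add node 7 parent=2 cost=9
9. q=(14,29) nearest=4 d=16 new=(12,16) → blocked by [5,11]×[14,18], reject
10. q=(14,23) nearest=4 d=10 new=(12,16) → blocked by [5,11]×[14,18], reject
11. q=(2,20) nearest=4 d=7 new=(6,16) → blocked by [5,11]×[14,18], reject
12. q=(30,10) nearest=6 d=13 new=(20,10) → blocked by [19,24]×[10,21], reject
13. q=(19,12) nearest=6 d=2 new=(19,12) → blocked by [19,24]×[10,21], reject
14. q=(29,19) nearest=6 d=12 new=(20,14) → blocked by [19,24]×[10,21], reject
15. q=(9,23) nearest=4 d=10 new=(9,16) → blocked by [5,11]×[14,18], reject
16. q=(1,36) nearest=4 d=23 new=(6,16) → blocked by [5,11]×[14,18], reject
17. q=(23,29) nearest=4 d=16 new=(12,16) → blocked by [5,11]×[14,18], reject
18. q=(25,5) nearest=6 d=8 new=(20,8) → add node 8 parent=6 cost=18
19. q=(0,22) nearest=4 d=9 new=(6,16) → blocked by [5,11]×[14,18], reject
20. q=(27,30) nearest=5 d=17 new=(17,16) → add node 9 parent=5 cost=15
21. q=(4,7) nearest=1 d=3 new=(4,7) → add node 10 parent=1 cost=6
22. q=(30,4) nearest=8 d=10 new=(23,5) → add node 11 parent=8 cost=21
23. q=(3,6) nearest=10 d=1 new=(3,6) → add node 12 parent=10 cost=7
24. q=(13,26) nearest=9 d=10 new=(14,19) → blocked by [15,19]×[18,20], reject
25. q=(29,26) nearest=9 d=12 new=(20,19) → blocked by [19,24]×[10,21], reject
26. q=(2,14) nearest=7 d=4 new=(2,13) → add node 13 parent=7 cost=12
27. q=(7,10) nearest=7 d=2 new=(7,10) → add node 14 parent=7 cost=11
28. q=(27,23) nearest=9 d=10 new=(20,19) → blocked by [19,24]×[10,21], reject
29. q=(24,33) nearest=9 d=17 new=(20,19) → blocked by [19,24]×[10,21], reject
30. q=(5,24) nearest=4 d=11 new=(6,16) → blocked by [5,11]×[14,18], reject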